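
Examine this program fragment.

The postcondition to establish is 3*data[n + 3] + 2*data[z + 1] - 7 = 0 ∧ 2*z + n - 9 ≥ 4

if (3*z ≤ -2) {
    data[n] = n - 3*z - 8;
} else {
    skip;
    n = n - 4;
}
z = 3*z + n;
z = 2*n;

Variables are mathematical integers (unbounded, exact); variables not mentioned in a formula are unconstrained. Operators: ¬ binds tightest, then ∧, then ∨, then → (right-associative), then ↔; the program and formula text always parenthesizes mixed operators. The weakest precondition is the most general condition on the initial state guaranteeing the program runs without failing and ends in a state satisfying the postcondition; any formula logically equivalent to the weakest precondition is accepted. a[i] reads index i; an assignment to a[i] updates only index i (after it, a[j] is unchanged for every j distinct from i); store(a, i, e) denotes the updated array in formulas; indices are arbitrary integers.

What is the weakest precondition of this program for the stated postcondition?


Working backward. After the program, the postcondition 3*data[n + 3] + 2*data[z + 1] - 7 = 0 ∧ 2*z + n - 9 ≥ 4 must hold; in canonical form it is 3*data[n + 3] + 2*data[z + 1] = 7 ∧ n + 2*z ≥ 13.
Before z := 2*n: 2*data[2*n + 1] + 3*data[n + 3] = 7 ∧ 5*n ≥ 13
Before z := 3*z + n: 2*data[2*n + 1] + 3*data[n + 3] = 7 ∧ 5*n ≥ 13
Then branch requires 2*store(data, n, n - 3*z - 8)[2*n + 1] + 3*store(data, n, n - 3*z - 8)[n + 3] = 7 ∧ 5*n ≥ 13; else branch requires 2*data[2*n - 7] + 3*data[n - 1] = 7 ∧ 5*n ≥ 33.
Before the if: (3*z ≤ -2 → (2*store(data, n, n - 3*z - 8)[2*n + 1] + 3*store(data, n, n - 3*z - 8)[n + 3] = 7 ∧ 5*n ≥ 13)) ∧ ((¬(3*z ≤ -2)) → (2*data[2*n - 7] + 3*data[n - 1] = 7 ∧ 5*n ≥ 33))
Answer: WP = (3*z ≤ -2 → (2*store(data, n, n - 3*z - 8)[2*n + 1] + 3*store(data, n, n - 3*z - 8)[n + 3] = 7 ∧ 5*n ≥ 13)) ∧ ((¬(3*z ≤ -2)) → (2*data[2*n - 7] + 3*data[n - 1] = 7 ∧ 5*n ≥ 33))


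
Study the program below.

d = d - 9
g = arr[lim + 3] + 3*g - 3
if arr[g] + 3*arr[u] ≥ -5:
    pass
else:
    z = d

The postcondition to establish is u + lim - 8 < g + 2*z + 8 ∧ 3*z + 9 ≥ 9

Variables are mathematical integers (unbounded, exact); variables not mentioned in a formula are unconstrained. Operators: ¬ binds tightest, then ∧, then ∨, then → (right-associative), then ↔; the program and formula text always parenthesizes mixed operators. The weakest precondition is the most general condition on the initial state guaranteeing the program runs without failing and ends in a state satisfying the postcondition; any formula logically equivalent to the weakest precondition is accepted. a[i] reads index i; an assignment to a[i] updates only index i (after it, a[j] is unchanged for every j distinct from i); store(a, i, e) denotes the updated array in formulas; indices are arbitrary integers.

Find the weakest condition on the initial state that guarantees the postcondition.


Working backward. After the program, the postcondition u + lim - 8 < g + 2*z + 8 ∧ 3*z + 9 ≥ 9 must hold; in canonical form it is lim + u < g + 2*z + 16 ∧ 3*z ≥ 0.
Then branch requires lim + u < g + 2*z + 16 ∧ 3*z ≥ 0; else branch requires lim + u < 2*d + g + 16 ∧ 3*d ≥ 0.
Before the if: (arr[g] + 3*arr[u] ≥ -5 → (lim + u < g + 2*z + 16 ∧ 3*z ≥ 0)) ∧ ((¬(arr[g] + 3*arr[u] ≥ -5)) → (lim + u < 2*d + g + 16 ∧ 3*d ≥ 0))
Before g := arr[lim + 3] + 3*g - 3: (arr[arr[lim + 3] + 3*g - 3] + 3*arr[u] ≥ -5 → (lim + u < arr[lim + 3] + 3*g + 2*z + 13 ∧ 3*z ≥ 0)) ∧ ((¬(arr[arr[lim + 3] + 3*g - 3] + 3*arr[u] ≥ -5)) → (lim + u < arr[lim + 3] + 2*d + 3*g + 13 ∧ 3*d ≥ 0))
Before d := d - 9: (arr[arr[lim + 3] + 3*g - 3] + 3*arr[u] ≥ -5 → (lim + u < arr[lim + 3] + 3*g + 2*z + 13 ∧ 3*z ≥ 0)) ∧ ((¬(arr[arr[lim + 3] + 3*g - 3] + 3*arr[u] ≥ -5)) → (lim + u < arr[lim + 3] + 2*d + 3*g - 5 ∧ 3*d ≥ 27))
Answer: WP = (arr[arr[lim + 3] + 3*g - 3] + 3*arr[u] ≥ -5 → (lim + u < arr[lim + 3] + 3*g + 2*z + 13 ∧ 3*z ≥ 0)) ∧ ((¬(arr[arr[lim + 3] + 3*g - 3] + 3*arr[u] ≥ -5)) → (lim + u < arr[lim + 3] + 2*d + 3*g - 5 ∧ 3*d ≥ 27))


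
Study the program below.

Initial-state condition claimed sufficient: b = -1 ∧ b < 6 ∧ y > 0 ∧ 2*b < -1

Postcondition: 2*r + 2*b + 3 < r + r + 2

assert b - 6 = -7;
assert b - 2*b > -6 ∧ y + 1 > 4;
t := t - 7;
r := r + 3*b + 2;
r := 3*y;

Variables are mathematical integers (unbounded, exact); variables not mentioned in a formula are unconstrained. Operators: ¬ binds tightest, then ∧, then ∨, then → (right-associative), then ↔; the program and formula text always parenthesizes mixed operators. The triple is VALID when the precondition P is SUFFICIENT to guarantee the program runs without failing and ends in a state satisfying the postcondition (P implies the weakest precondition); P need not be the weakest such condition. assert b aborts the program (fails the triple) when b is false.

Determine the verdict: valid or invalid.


Working backward. After the program, the postcondition 2*r + 2*b + 3 < r + r + 2 must hold; in canonical form it is 2*b < -1.
Before r := 3*y: 2*b < -1
Before r := r + 3*b + 2: 2*b < -1
Before t := t - 7: 2*b < -1
Before assert b - 2*b > -6 ∧ y + 1 > 4: b < 6 ∧ y > 3 ∧ 2*b < -1
Before assert b - 6 = -7: b = -1 ∧ b < 6 ∧ y > 3 ∧ 2*b < -1
The weakest precondition is b = -1 ∧ b < 6 ∧ y > 3 ∧ 2*b < -1.
Check whether b = -1 ∧ b < 6 ∧ y > 0 ∧ 2*b < -1 implies it.
Countermodel: at the initial state b = -1, y = 1, the precondition holds but the weakest precondition fails.
Answer: invalid


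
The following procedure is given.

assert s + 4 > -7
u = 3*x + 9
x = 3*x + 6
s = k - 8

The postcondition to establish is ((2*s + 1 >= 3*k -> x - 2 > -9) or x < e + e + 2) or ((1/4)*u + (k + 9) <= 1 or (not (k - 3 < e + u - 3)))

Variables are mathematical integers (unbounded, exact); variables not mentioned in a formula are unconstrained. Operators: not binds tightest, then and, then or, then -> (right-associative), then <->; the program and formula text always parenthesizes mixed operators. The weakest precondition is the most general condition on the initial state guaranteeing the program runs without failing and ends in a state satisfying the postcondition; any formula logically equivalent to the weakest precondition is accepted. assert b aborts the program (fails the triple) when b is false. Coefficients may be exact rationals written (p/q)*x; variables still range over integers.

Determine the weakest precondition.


Working backward. After the program, the postcondition ((2*s + 1 >= 3*k -> x - 2 > -9) or x < e + e + 2) or ((1/4)*u + (k + 9) <= 1 or (not (k - 3 < e + u - 3))) must hold; in canonical form it is (2*s >= 3*k - 1 -> x > -7) or x < 2*e + 2 or k + (1/4)*u <= -8 or (not (k < e + u)).
Before s := k - 8: (k <= -15 -> x > -7) or x < 2*e + 2 or k + (1/4)*u <= -8 or (not (k < e + u))
Before x := 3*x + 6: (k <= -15 -> 3*x > -13) or 3*x < 2*e - 4 or k + (1/4)*u <= -8 or (not (k < e + u))
Before u := 3*x + 9: (k <= -15 -> 3*x > -13) or 3*x < 2*e - 4 or k + (3/4)*x <= -41/4 or (not (k < e + 3*x + 9))
Before assert s + 4 > -7: s > -11 and ((k <= -15 -> 3*x > -13) or 3*x < 2*e - 4 or k + (3/4)*x <= -41/4 or (not (k < e + 3*x + 9)))
Answer: WP = s > -11 and ((k <= -15 -> 3*x > -13) or 3*x < 2*e - 4 or k + (3/4)*x <= -41/4 or (not (k < e + 3*x + 9)))


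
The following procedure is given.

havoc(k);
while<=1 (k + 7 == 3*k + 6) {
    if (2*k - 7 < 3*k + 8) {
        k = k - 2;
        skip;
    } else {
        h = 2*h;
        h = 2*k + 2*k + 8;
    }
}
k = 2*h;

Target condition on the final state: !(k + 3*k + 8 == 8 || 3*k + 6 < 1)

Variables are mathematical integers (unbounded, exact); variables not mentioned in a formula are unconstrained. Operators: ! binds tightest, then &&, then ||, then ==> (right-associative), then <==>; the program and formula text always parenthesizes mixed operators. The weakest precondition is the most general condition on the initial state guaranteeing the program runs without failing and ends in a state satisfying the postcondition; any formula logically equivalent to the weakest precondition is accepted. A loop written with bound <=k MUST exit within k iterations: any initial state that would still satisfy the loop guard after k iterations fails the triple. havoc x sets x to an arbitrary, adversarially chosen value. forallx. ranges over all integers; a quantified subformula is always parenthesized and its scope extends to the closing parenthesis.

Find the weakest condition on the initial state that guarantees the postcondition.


Working backward. After the program, the postcondition !(k + 3*k + 8 == 8 || 3*k + 6 < 1) must hold; in canonical form it is !(4*k == 0 || 3*k < -5).
Before k := 2*h: !(8*h == 0 || 6*h < -5)
Before the loop (bound <=1), unroll the exhaustion recursion (WP_0 = exit-now case; WP_j = one more guarded iteration, up to j = 1):
  WP_0: (!(2*k == 1)) && (!(8*h == 0 || 6*h < -5))
  WP_1: (2*k == 1 ==> ((k > -15 ==> ((!(2*k == 5)) && (!(8*h == 0 || 6*h < -5)))) && ((!(k > -15)) ==> ((!(2*k == 1)) && (!(32*k == -64 || 24*k < -53)))))) && ((!(2*k == 1)) ==> (!(8*h == 0 || 6*h < -5)))
So before the loop: (2*k == 1 ==> ((k > -15 ==> ((!(2*k == 5)) && (!(8*h == 0 || 6*h < -5)))) && ((!(k > -15)) ==> ((!(2*k == 1)) && (!(32*k == -64 || 24*k < -53)))))) && ((!(2*k == 1)) ==> (!(8*h == 0 || 6*h < -5)))
Before havoc k: forall k_1. ((2*k_1 == 1 ==> ((k_1 > -15 ==> ((!(2*k_1 == 5)) && (!(8*h == 0 || 6*h < -5)))) && ((!(k_1 > -15)) ==> ((!(2*k_1 == 1)) && (!(32*k_1 == -64 || 24*k_1 < -53)))))) && ((!(2*k_1 == 1)) ==> (!(8*h == 0 || 6*h < -5))))
Answer: WP = forall k_1. ((2*k_1 == 1 ==> ((k_1 > -15 ==> ((!(2*k_1 == 5)) && (!(8*h == 0 || 6*h < -5)))) && ((!(k_1 > -15)) ==> ((!(2*k_1 == 1)) && (!(32*k_1 == -64 || 24*k_1 < -53)))))) && ((!(2*k_1 == 1)) ==> (!(8*h == 0 || 6*h < -5))))


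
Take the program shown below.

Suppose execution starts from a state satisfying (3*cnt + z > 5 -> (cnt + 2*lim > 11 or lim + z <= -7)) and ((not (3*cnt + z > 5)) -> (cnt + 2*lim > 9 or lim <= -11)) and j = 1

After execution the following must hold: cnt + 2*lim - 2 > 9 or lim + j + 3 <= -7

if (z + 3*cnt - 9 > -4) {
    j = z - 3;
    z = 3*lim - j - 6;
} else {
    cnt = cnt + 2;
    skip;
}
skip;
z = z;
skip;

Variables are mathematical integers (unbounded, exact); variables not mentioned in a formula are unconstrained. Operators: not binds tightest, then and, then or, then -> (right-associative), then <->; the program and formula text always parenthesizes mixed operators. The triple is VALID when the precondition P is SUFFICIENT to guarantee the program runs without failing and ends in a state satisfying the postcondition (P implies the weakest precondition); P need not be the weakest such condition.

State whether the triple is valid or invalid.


Working backward. After the program, the postcondition cnt + 2*lim - 2 > 9 or lim + j + 3 <= -7 must hold; in canonical form it is cnt + 2*lim > 11 or j + lim <= -10.
Before skip: cnt + 2*lim > 11 or j + lim <= -10
Before z := z: cnt + 2*lim > 11 or j + lim <= -10
Before skip: cnt + 2*lim > 11 or j + lim <= -10
Then branch requires cnt + 2*lim > 11 or lim + z <= -7; else branch requires cnt + 2*lim > 9 or j + lim <= -10.
Before the if: (3*cnt + z > 5 -> (cnt + 2*lim > 11 or lim + z <= -7)) and ((not (3*cnt + z > 5)) -> (cnt + 2*lim > 9 or j + lim <= -10))
The weakest precondition is (3*cnt + z > 5 -> (cnt + 2*lim > 11 or lim + z <= -7)) and ((not (3*cnt + z > 5)) -> (cnt + 2*lim > 9 or j + lim <= -10)).
Check whether (3*cnt + z > 5 -> (cnt + 2*lim > 11 or lim + z <= -7)) and ((not (3*cnt + z > 5)) -> (cnt + 2*lim > 9 or lim <= -11)) and j = 1 implies it.
Every state satisfying the precondition satisfies the weakest precondition: the implication holds.
Answer: valid


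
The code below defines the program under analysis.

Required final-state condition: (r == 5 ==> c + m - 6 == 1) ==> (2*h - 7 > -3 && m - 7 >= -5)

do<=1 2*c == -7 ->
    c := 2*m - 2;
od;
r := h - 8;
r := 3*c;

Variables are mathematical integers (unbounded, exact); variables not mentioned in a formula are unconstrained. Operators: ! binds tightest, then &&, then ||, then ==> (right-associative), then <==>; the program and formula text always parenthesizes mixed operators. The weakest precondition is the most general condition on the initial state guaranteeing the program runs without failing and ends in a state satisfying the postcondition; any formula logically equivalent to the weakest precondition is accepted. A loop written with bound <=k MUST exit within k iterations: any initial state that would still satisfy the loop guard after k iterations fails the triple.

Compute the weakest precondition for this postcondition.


Working backward. After the program, the postcondition (r == 5 ==> c + m - 6 == 1) ==> (2*h - 7 > -3 && m - 7 >= -5) must hold; in canonical form it is (r == 5 ==> c + m == 7) ==> (2*h > 4 && m >= 2).
Before r := 3*c: (3*c == 5 ==> c + m == 7) ==> (2*h > 4 && m >= 2)
Before r := h - 8: (3*c == 5 ==> c + m == 7) ==> (2*h > 4 && m >= 2)
Before the loop (bound <=1), unroll the exhaustion recursion (WP_0 = exit-now case; WP_j = one more guarded iteration, up to j = 1):
  WP_0: (!(2*c == -7)) && ((3*c == 5 ==> c + m == 7) ==> (2*h > 4 && m >= 2))
  WP_1: (2*c == -7 ==> ((!(4*m == -3)) && ((6*m == 11 ==> 3*m == 9) ==> (2*h > 4 && m >= 2)))) && ((!(2*c == -7)) ==> ((3*c == 5 ==> c + m == 7) ==> (2*h > 4 && m >= 2)))
So before the loop: (2*c == -7 ==> ((!(4*m == -3)) && ((6*m == 11 ==> 3*m == 9) ==> (2*h > 4 && m >= 2)))) && ((!(2*c == -7)) ==> ((3*c == 5 ==> c + m == 7) ==> (2*h > 4 && m >= 2)))
Answer: WP = (2*c == -7 ==> ((!(4*m == -3)) && ((6*m == 11 ==> 3*m == 9) ==> (2*h > 4 && m >= 2)))) && ((!(2*c == -7)) ==> ((3*c == 5 ==> c + m == 7) ==> (2*h > 4 && m >= 2)))


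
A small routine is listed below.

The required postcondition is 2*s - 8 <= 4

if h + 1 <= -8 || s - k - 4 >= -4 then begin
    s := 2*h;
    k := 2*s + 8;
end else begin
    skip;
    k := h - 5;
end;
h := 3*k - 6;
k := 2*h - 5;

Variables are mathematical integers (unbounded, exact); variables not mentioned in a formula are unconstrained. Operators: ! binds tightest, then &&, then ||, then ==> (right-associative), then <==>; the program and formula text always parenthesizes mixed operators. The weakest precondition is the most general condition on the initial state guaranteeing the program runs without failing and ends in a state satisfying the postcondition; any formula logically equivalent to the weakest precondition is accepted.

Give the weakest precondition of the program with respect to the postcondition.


Working backward. After the program, the postcondition 2*s - 8 <= 4 must hold; in canonical form it is 2*s <= 12.
Before k := 2*h - 5: 2*s <= 12
Before h := 3*k - 6: 2*s <= 12
Then branch requires 4*h <= 12; else branch requires 2*s <= 12.
Before the if: ((h <= -9 || s >= k) ==> 4*h <= 12) && ((!(h <= -9 || s >= k)) ==> 2*s <= 12)
Answer: WP = ((h <= -9 || s >= k) ==> 4*h <= 12) && ((!(h <= -9 || s >= k)) ==> 2*s <= 12)


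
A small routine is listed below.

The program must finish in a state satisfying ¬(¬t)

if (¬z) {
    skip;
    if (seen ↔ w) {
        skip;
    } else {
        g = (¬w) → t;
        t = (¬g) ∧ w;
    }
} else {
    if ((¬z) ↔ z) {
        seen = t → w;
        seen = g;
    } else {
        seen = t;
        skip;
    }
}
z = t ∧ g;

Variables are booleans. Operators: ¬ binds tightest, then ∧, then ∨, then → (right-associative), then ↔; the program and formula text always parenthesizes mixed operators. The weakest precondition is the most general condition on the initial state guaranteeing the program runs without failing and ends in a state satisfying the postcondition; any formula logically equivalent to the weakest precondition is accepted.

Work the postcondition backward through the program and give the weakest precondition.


Working backward. After the program, the postcondition ¬(¬t) must hold; in canonical form it is t.
Before z := t ∧ g: t
Then branch requires ((seen ↔ w) → t) ∧ ((¬(seen ↔ w)) → ((¬((¬w) → t)) ∧ w)); else branch requires (((¬z) ↔ z) → t) ∧ ((¬((¬z) ↔ z)) → t).
Before the if: ((¬z) → (((seen ↔ w) → t) ∧ ((¬(seen ↔ w)) → ((¬((¬w) → t)) ∧ w)))) ∧ (z → ((((¬z) ↔ z) → t) ∧ ((¬((¬z) ↔ z)) → t)))
Answer: WP = ((¬z) → (((seen ↔ w) → t) ∧ ((¬(seen ↔ w)) → ((¬((¬w) → t)) ∧ w)))) ∧ (z → ((((¬z) ↔ z) → t) ∧ ((¬((¬z) ↔ z)) → t)))


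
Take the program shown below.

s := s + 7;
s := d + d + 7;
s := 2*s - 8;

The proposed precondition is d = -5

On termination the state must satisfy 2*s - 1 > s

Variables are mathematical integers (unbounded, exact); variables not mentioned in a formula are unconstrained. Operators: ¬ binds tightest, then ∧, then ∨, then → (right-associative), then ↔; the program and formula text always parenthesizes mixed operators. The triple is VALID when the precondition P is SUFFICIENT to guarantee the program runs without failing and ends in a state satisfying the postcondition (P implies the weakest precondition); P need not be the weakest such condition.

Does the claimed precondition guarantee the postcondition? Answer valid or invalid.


Working backward. After the program, the postcondition 2*s - 1 > s must hold; in canonical form it is s > 1.
Before s := 2*s - 8: 2*s > 9
Before s := d + d + 7: 4*d > -5
Before s := s + 7: 4*d > -5
The weakest precondition is 4*d > -5.
Check whether d = -5 implies it.
Countermodel: at the initial state d = -5, the precondition holds but the weakest precondition fails.
Answer: invalid


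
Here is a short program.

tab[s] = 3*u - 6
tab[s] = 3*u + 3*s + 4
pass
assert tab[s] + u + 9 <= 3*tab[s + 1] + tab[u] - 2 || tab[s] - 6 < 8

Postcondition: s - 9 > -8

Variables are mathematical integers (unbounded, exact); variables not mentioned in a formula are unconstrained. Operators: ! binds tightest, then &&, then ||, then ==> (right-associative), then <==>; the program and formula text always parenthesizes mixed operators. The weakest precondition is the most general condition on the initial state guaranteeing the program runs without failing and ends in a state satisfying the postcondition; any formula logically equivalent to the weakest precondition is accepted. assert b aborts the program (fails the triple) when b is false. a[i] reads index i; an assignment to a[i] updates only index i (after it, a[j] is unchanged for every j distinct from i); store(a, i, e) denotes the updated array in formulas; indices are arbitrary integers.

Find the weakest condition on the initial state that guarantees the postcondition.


Working backward. After the program, the postcondition s - 9 > -8 must hold; in canonical form it is s > 1.
Before assert tab[s] + u + 9 <= 3*tab[s + 1] + tab[u] - 2 || tab[s] - 6 < 8: (tab[s] + u <= 3*tab[s + 1] + tab[u] - 11 || tab[s] < 14) && s > 1
Before skip: (tab[s] + u <= 3*tab[s + 1] + tab[u] - 11 || tab[s] < 14) && s > 1
Before tab[s] := 3*u + 3*s + 4: (store(tab, s, 3*s + 3*u + 4)[s] + u <= 3*store(tab, s, 3*s + 3*u + 4)[s + 1] + store(tab, s, 3*s + 3*u + 4)[u] - 11 || store(tab, s, 3*s + 3*u + 4)[s] < 14) && s > 1
Before tab[s] := 3*u - 6: (store(store(tab, s, 3*u - 6), s, 3*s + 3*u + 4)[s] + u <= 3*store(store(tab, s, 3*u - 6), s, 3*s + 3*u + 4)[s + 1] + store(store(tab, s, 3*u - 6), s, 3*s + 3*u + 4)[u] - 11 || store(store(tab, s, 3*u - 6), s, 3*s + 3*u + 4)[s] < 14) && s > 1
Answer: WP = (store(store(tab, s, 3*u - 6), s, 3*s + 3*u + 4)[s] + u <= 3*store(store(tab, s, 3*u - 6), s, 3*s + 3*u + 4)[s + 1] + store(store(tab, s, 3*u - 6), s, 3*s + 3*u + 4)[u] - 11 || store(store(tab, s, 3*u - 6), s, 3*s + 3*u + 4)[s] < 14) && s > 1


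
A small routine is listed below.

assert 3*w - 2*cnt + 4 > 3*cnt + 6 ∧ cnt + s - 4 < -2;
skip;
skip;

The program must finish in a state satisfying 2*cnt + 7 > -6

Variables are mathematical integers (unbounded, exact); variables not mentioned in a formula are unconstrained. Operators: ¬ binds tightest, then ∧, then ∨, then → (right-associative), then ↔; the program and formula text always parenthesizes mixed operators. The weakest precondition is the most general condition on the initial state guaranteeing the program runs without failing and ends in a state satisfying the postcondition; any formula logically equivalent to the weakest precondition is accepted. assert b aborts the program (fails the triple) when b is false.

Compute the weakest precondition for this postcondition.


Working backward. After the program, the postcondition 2*cnt + 7 > -6 must hold; in canonical form it is 2*cnt > -13.
Before skip: 2*cnt > -13
Before skip: 2*cnt > -13
Before assert 3*w - 2*cnt + 4 > 3*cnt + 6 ∧ cnt + s - 4 < -2: 3*w > 5*cnt + 2 ∧ cnt + s < 2 ∧ 2*cnt > -13
Answer: WP = 3*w > 5*cnt + 2 ∧ cnt + s < 2 ∧ 2*cnt > -13


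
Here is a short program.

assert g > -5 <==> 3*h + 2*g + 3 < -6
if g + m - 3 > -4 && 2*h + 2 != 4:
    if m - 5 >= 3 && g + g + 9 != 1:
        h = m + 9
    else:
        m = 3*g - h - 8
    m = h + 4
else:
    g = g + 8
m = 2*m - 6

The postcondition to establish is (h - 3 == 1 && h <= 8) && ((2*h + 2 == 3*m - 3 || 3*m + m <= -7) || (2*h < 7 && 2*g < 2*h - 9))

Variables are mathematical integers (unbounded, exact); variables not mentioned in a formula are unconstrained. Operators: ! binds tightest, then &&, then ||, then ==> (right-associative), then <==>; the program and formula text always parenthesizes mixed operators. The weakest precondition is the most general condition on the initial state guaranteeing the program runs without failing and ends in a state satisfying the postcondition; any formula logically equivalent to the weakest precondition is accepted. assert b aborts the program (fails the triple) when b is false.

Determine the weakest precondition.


Working backward. After the program, the postcondition (h - 3 == 1 && h <= 8) && ((2*h + 2 == 3*m - 3 || 3*m + m <= -7) || (2*h < 7 && 2*g < 2*h - 9)) must hold; in canonical form it is h == 4 && h <= 8 && (2*h == 3*m - 5 || 4*m <= -7 || (2*h < 7 && 2*g < 2*h - 9)).
Before m := 2*m - 6: h == 4 && h <= 8 && (2*h == 6*m - 23 || 8*m <= 17 || (2*h < 7 && 2*g < 2*h - 9))
Then branch requires ((m >= 8 && 2*g != -8) ==> (m == -5 && m <= -1 && (4*m == -37 || 8*m <= -87 || (2*m < -11 && 2*g < 2*m + 9)))) && ((!(m >= 8 && 2*g != -8)) ==> (h == 4 && h <= 8 && (4*h == -1 || 8*h <= -15 || (2*h < 7 && 2*g < 2*h - 9)))); else branch requires h == 4 && h <= 8 && (2*h == 6*m - 23 || 8*m <= 17 || (2*h < 7 && 2*g < 2*h - 25)).
Before the if: ((g + m > -1 && 2*h != 2) ==> (((m >= 8 && 2*g != -8) ==> (m == -5 && m <= -1 && (4*m == -37 || 8*m <= -87 || (2*m < -11 && 2*g < 2*m + 9)))) && ((!(m >= 8 && 2*g != -8)) ==> (h == 4 && h <= 8 && (4*h == -1 || 8*h <= -15 || (2*h < 7 && 2*g < 2*h - 9)))))) && ((!(g + m > -1 && 2*h != 2)) ==> (h == 4 && h <= 8 && (2*h == 6*m - 23 || 8*m <= 17 || (2*h < 7 && 2*g < 2*h - 25))))
Before assert g > -5 <==> 3*h + 2*g + 3 < -6: (g > -5 <==> 2*g + 3*h < -9) && ((g + m > -1 && 2*h != 2) ==> (((m >= 8 && 2*g != -8) ==> (m == -5 && m <= -1 && (4*m == -37 || 8*m <= -87 || (2*m < -11 && 2*g < 2*m + 9)))) && ((!(m >= 8 && 2*g != -8)) ==> (h == 4 && h <= 8 && (4*h == -1 || 8*h <= -15 || (2*h < 7 && 2*g < 2*h - 9)))))) && ((!(g + m > -1 && 2*h != 2)) ==> (h == 4 && h <= 8 && (2*h == 6*m - 23 || 8*m <= 17 || (2*h < 7 && 2*g < 2*h - 25))))
Answer: WP = (g > -5 <==> 2*g + 3*h < -9) && ((g + m > -1 && 2*h != 2) ==> (((m >= 8 && 2*g != -8) ==> (m == -5 && m <= -1 && (4*m == -37 || 8*m <= -87 || (2*m < -11 && 2*g < 2*m + 9)))) && ((!(m >= 8 && 2*g != -8)) ==> (h == 4 && h <= 8 && (4*h == -1 || 8*h <= -15 || (2*h < 7 && 2*g < 2*h - 9)))))) && ((!(g + m > -1 && 2*h != 2)) ==> (h == 4 && h <= 8 && (2*h == 6*m - 23 || 8*m <= 17 || (2*h < 7 && 2*g < 2*h - 25))))


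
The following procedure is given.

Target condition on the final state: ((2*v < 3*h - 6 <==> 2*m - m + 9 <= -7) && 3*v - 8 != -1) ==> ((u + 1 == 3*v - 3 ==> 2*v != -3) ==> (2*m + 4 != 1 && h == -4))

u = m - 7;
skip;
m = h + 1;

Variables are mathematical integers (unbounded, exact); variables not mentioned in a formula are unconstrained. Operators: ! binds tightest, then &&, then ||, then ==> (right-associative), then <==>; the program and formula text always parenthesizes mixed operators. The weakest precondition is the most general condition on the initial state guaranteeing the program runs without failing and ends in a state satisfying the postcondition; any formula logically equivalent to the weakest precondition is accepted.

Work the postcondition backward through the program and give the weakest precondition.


Working backward. After the program, the postcondition ((2*v < 3*h - 6 <==> 2*m - m + 9 <= -7) && 3*v - 8 != -1) ==> ((u + 1 == 3*v - 3 ==> 2*v != -3) ==> (2*m + 4 != 1 && h == -4)) must hold; in canonical form it is ((2*v < 3*h - 6 <==> m <= -16) && 3*v != 7) ==> ((u == 3*v - 4 ==> 2*v != -3) ==> (2*m != -3 && h == -4)).
Before m := h + 1: ((2*v < 3*h - 6 <==> h <= -17) && 3*v != 7) ==> ((u == 3*v - 4 ==> 2*v != -3) ==> (2*h != -5 && h == -4))
Before skip: ((2*v < 3*h - 6 <==> h <= -17) && 3*v != 7) ==> ((u == 3*v - 4 ==> 2*v != -3) ==> (2*h != -5 && h == -4))
Before u := m - 7: ((2*v < 3*h - 6 <==> h <= -17) && 3*v != 7) ==> ((m == 3*v + 3 ==> 2*v != -3) ==> (2*h != -5 && h == -4))
Answer: WP = ((2*v < 3*h - 6 <==> h <= -17) && 3*v != 7) ==> ((m == 3*v + 3 ==> 2*v != -3) ==> (2*h != -5 && h == -4))


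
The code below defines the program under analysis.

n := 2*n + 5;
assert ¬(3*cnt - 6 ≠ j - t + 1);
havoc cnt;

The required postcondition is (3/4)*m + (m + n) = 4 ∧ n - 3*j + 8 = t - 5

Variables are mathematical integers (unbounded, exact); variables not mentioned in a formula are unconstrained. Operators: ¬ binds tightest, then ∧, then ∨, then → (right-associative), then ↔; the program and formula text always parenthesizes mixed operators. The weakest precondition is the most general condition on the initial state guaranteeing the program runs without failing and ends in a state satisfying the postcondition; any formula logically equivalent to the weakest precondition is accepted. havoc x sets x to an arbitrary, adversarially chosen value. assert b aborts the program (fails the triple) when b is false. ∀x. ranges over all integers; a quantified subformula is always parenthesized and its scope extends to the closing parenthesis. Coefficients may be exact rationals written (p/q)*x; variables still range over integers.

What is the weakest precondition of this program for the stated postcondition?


Working backward. After the program, the postcondition (3/4)*m + (m + n) = 4 ∧ n - 3*j + 8 = t - 5 must hold; in canonical form it is (7/4)*m + n = 4 ∧ n = 3*j + t - 13.
Before havoc cnt: (7/4)*m + n = 4 ∧ n = 3*j + t - 13
Before assert ¬(3*cnt - 6 ≠ j - t + 1): (¬(3*cnt + t ≠ j + 7)) ∧ (7/4)*m + n = 4 ∧ n = 3*j + t - 13
Before n := 2*n + 5: (¬(3*cnt + t ≠ j + 7)) ∧ (7/4)*m + 2*n = -1 ∧ 2*n = 3*j + t - 18
Answer: WP = (¬(3*cnt + t ≠ j + 7)) ∧ (7/4)*m + 2*n = -1 ∧ 2*n = 3*j + t - 18


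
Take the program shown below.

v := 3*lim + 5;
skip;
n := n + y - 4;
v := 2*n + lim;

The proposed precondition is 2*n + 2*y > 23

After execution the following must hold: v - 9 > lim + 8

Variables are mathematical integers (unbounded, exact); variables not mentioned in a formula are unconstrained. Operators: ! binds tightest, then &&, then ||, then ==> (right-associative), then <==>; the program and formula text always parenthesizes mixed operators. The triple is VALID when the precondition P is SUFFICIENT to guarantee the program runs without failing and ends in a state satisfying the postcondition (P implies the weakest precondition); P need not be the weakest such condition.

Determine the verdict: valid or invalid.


Working backward. After the program, the postcondition v - 9 > lim + 8 must hold; in canonical form it is v > lim + 17.
Before v := 2*n + lim: 2*n > 17
Before n := n + y - 4: 2*n + 2*y > 25
Before skip: 2*n + 2*y > 25
Before v := 3*lim + 5: 2*n + 2*y > 25
The weakest precondition is 2*n + 2*y > 25.
Check whether 2*n + 2*y > 23 implies it.
Countermodel: at the initial state n = 12, y = 0, the precondition holds but the weakest precondition fails.
Answer: invalid


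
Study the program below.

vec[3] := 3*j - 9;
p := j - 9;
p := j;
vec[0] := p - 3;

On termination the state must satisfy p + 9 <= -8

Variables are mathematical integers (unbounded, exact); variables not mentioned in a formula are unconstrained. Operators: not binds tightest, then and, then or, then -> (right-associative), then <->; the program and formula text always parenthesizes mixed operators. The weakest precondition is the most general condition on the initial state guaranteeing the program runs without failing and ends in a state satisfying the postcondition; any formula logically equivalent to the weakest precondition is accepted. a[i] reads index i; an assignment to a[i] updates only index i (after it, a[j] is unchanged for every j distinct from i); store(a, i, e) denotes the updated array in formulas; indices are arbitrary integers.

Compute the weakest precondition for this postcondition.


Working backward. After the program, the postcondition p + 9 <= -8 must hold; in canonical form it is p <= -17.
Before vec[0] := p - 3: p <= -17
Before p := j: j <= -17
Before p := j - 9: j <= -17
Before vec[3] := 3*j - 9: j <= -17
Answer: WP = j <= -17


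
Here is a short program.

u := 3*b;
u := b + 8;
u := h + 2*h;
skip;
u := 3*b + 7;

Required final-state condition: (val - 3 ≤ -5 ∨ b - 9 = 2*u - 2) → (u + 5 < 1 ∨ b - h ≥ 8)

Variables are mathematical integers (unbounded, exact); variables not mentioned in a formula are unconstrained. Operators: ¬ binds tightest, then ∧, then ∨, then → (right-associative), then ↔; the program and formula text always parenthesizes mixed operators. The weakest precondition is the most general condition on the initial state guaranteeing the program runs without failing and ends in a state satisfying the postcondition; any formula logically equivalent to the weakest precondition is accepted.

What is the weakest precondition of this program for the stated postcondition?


Working backward. After the program, the postcondition (val - 3 ≤ -5 ∨ b - 9 = 2*u - 2) → (u + 5 < 1 ∨ b - h ≥ 8) must hold; in canonical form it is (val ≤ -2 ∨ b = 2*u + 7) → (u < -4 ∨ b ≥ h + 8).
Before u := 3*b + 7: (val ≤ -2 ∨ 5*b = -21) → (3*b < -11 ∨ b ≥ h + 8)
Before skip: (val ≤ -2 ∨ 5*b = -21) → (3*b < -11 ∨ b ≥ h + 8)
Before u := h + 2*h: (val ≤ -2 ∨ 5*b = -21) → (3*b < -11 ∨ b ≥ h + 8)
Before u := b + 8: (val ≤ -2 ∨ 5*b = -21) → (3*b < -11 ∨ b ≥ h + 8)
Before u := 3*b: (val ≤ -2 ∨ 5*b = -21) → (3*b < -11 ∨ b ≥ h + 8)
Answer: WP = (val ≤ -2 ∨ 5*b = -21) → (3*b < -11 ∨ b ≥ h + 8)


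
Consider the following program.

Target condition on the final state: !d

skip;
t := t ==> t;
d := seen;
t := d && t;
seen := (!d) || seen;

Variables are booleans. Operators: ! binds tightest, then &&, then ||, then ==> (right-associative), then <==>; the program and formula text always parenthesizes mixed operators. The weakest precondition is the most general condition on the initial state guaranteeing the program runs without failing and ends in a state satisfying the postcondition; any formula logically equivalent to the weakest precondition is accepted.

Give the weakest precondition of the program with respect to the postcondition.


Working backward. After the program, !d must hold.
Before seen := (!d) || seen: !d
Before t := d && t: !d
Before d := seen: !seen
Before t := t ==> t: !seen
Before skip: !seen
Answer: WP = !seen


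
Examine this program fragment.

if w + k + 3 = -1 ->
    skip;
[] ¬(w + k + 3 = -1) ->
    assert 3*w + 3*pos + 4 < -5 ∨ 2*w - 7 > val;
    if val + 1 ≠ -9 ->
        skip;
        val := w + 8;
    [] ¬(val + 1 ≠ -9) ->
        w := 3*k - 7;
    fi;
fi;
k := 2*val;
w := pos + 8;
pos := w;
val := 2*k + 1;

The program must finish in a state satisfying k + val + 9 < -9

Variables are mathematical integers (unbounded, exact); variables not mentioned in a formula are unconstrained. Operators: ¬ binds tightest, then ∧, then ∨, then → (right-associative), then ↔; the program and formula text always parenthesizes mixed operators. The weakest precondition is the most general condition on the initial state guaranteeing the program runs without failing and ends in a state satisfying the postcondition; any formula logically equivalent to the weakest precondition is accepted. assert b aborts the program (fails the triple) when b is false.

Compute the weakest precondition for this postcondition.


Working backward. After the program, the postcondition k + val + 9 < -9 must hold; in canonical form it is k + val < -18.
Before val := 2*k + 1: 3*k < -19
Before pos := w: 3*k < -19
Before w := pos + 8: 3*k < -19
Before k := 2*val: 6*val < -19
Then branch requires 6*val < -19; else branch requires (3*pos + 3*w < -9 ∨ 2*w > val + 7) ∧ (val ≠ -10 → 6*w < -67) ∧ ((¬(val ≠ -10)) → 6*val < -19).
Before the if: (k + w = -4 → 6*val < -19) ∧ ((¬(k + w = -4)) → ((3*pos + 3*w < -9 ∨ 2*w > val + 7) ∧ (val ≠ -10 → 6*w < -67) ∧ ((¬(val ≠ -10)) → 6*val < -19)))
Answer: WP = (k + w = -4 → 6*val < -19) ∧ ((¬(k + w = -4)) → ((3*pos + 3*w < -9 ∨ 2*w > val + 7) ∧ (val ≠ -10 → 6*w < -67) ∧ ((¬(val ≠ -10)) → 6*val < -19)))


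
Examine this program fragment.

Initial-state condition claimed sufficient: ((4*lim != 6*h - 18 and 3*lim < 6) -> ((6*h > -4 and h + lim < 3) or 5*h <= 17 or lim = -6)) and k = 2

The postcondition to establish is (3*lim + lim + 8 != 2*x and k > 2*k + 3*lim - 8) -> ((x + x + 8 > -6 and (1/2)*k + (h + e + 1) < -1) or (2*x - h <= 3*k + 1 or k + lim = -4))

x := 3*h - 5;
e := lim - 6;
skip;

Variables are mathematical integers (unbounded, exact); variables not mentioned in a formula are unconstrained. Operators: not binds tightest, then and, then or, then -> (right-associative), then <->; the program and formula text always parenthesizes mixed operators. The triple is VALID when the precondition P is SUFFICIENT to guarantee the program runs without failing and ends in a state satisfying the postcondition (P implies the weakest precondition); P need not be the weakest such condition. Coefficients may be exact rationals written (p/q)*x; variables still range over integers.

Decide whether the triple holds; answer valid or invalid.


Working backward. After the program, the postcondition (3*lim + lim + 8 != 2*x and k > 2*k + 3*lim - 8) -> ((x + x + 8 > -6 and (1/2)*k + (h + e + 1) < -1) or (2*x - h <= 3*k + 1 or k + lim = -4)) must hold; in canonical form it is (4*lim != 2*x - 8 and k + 3*lim < 8) -> ((2*x > -14 and e + h + (1/2)*k < -2) or 2*x <= h + 3*k + 1 or k + lim = -4).
Before skip: (4*lim != 2*x - 8 and k + 3*lim < 8) -> ((2*x > -14 and e + h + (1/2)*k < -2) or 2*x <= h + 3*k + 1 or k + lim = -4)
Before e := lim - 6: (4*lim != 2*x - 8 and k + 3*lim < 8) -> ((2*x > -14 and h + (1/2)*k + lim < 4) or 2*x <= h + 3*k + 1 or k + lim = -4)
Before x := 3*h - 5: (4*lim != 6*h - 18 and k + 3*lim < 8) -> ((6*h > -4 and h + (1/2)*k + lim < 4) or 5*h <= 3*k + 11 or k + lim = -4)
The weakest precondition is (4*lim != 6*h - 18 and k + 3*lim < 8) -> ((6*h > -4 and h + (1/2)*k + lim < 4) or 5*h <= 3*k + 11 or k + lim = -4).
Check whether ((4*lim != 6*h - 18 and 3*lim < 6) -> ((6*h > -4 and h + lim < 3) or 5*h <= 17 or lim = -6)) and k = 2 implies it.
Every state satisfying the precondition satisfies the weakest precondition: the implication holds.
Answer: valid


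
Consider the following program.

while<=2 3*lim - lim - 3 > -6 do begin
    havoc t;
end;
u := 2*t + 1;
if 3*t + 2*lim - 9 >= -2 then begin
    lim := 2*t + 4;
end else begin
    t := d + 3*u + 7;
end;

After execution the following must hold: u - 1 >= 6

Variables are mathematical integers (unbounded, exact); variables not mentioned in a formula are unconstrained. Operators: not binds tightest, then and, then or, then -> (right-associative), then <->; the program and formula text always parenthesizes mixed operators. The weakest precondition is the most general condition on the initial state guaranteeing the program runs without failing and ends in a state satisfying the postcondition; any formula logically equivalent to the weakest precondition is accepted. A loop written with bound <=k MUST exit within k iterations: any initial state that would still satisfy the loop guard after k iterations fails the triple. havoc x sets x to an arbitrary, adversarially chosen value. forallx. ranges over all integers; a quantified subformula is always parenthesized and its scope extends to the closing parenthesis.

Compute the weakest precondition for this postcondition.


Working backward. After the program, the postcondition u - 1 >= 6 must hold; in canonical form it is u >= 7.
Then branch requires u >= 7; else branch requires u >= 7.
Before the if: (2*lim + 3*t >= 7 -> u >= 7) and ((not (2*lim + 3*t >= 7)) -> u >= 7)
Before u := 2*t + 1: (2*lim + 3*t >= 7 -> 2*t >= 6) and ((not (2*lim + 3*t >= 7)) -> 2*t >= 6)
Before the loop (bound <=2), unroll the exhaustion recursion (WP_0 = exit-now case; WP_j = one more guarded iteration, up to j = 2):
  WP_0: (not (2*lim > -3)) and (2*lim + 3*t >= 7 -> 2*t >= 6) and ((not (2*lim + 3*t >= 7)) -> 2*t >= 6)
  WP_1: (2*lim > -3 -> (forall t_1. ((not (2*lim > -3)) and (2*lim + 3*t_1 >= 7 -> 2*t_1 >= 6) and ((not (2*lim + 3*t_1 >= 7)) -> 2*t_1 >= 6)))) and ((not (2*lim > -3)) -> ((2*lim + 3*t >= 7 -> 2*t >= 6) and ((not (2*lim + 3*t >= 7)) -> 2*t >= 6)))
  WP_2: (2*lim > -3 -> (forall t_2. ((2*lim > -3 -> (forall t_1. ((not (2*lim > -3)) and (2*lim + 3*t_1 >= 7 -> 2*t_1 >= 6) and ((not (2*lim + 3*t_1 >= 7)) -> 2*t_1 >= 6)))) and ((not (2*lim > -3)) -> ((2*lim + 3*t_2 >= 7 -> 2*t_2 >= 6) and ((not (2*lim + 3*t_2 >= 7)) -> 2*t_2 >= 6)))))) and ((not (2*lim > -3)) -> ((2*lim + 3*t >= 7 -> 2*t >= 6) and ((not (2*lim + 3*t >= 7)) -> 2*t >= 6)))
So before the loop: (2*lim > -3 -> (forall t_2. ((2*lim > -3 -> (forall t_1. ((not (2*lim > -3)) and (2*lim + 3*t_1 >= 7 -> 2*t_1 >= 6) and ((not (2*lim + 3*t_1 >= 7)) -> 2*t_1 >= 6)))) and ((not (2*lim > -3)) -> ((2*lim + 3*t_2 >= 7 -> 2*t_2 >= 6) and ((not (2*lim + 3*t_2 >= 7)) -> 2*t_2 >= 6)))))) and ((not (2*lim > -3)) -> ((2*lim + 3*t >= 7 -> 2*t >= 6) and ((not (2*lim + 3*t >= 7)) -> 2*t >= 6)))
Answer: WP = (2*lim > -3 -> (forall t_2. ((2*lim > -3 -> (forall t_1. ((not (2*lim > -3)) and (2*lim + 3*t_1 >= 7 -> 2*t_1 >= 6) and ((not (2*lim + 3*t_1 >= 7)) -> 2*t_1 >= 6)))) and ((not (2*lim > -3)) -> ((2*lim + 3*t_2 >= 7 -> 2*t_2 >= 6) and ((not (2*lim + 3*t_2 >= 7)) -> 2*t_2 >= 6)))))) and ((not (2*lim > -3)) -> ((2*lim + 3*t >= 7 -> 2*t >= 6) and ((not (2*lim + 3*t >= 7)) -> 2*t >= 6)))


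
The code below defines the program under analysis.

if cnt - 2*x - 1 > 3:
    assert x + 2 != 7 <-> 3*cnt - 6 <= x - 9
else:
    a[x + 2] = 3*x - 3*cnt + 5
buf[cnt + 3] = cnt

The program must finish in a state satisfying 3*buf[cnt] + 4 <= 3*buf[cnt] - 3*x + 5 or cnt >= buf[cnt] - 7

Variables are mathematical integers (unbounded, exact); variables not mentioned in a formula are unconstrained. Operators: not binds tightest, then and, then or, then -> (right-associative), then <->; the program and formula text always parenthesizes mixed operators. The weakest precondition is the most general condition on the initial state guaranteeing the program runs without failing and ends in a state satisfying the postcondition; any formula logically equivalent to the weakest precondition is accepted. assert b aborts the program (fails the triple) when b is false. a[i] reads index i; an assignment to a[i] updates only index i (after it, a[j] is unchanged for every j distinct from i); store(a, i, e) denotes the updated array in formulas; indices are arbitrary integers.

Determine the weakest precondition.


Working backward. After the program, the postcondition 3*buf[cnt] + 4 <= 3*buf[cnt] - 3*x + 5 or cnt >= buf[cnt] - 7 must hold; in canonical form it is 3*x <= 1 or cnt >= buf[cnt] - 7.
Before buf[cnt + 3] := cnt: 3*x <= 1 or cnt >= store(buf, cnt + 3, cnt)[cnt] - 7
Then branch requires (x != 5 <-> 3*cnt <= x - 3) and (3*x <= 1 or cnt >= store(buf, cnt + 3, cnt)[cnt] - 7); else branch requires 3*x <= 1 or cnt >= store(buf, cnt + 3, cnt)[cnt] - 7.
Before the if: (cnt > 2*x + 4 -> ((x != 5 <-> 3*cnt <= x - 3) and (3*x <= 1 or cnt >= store(buf, cnt + 3, cnt)[cnt] - 7))) and ((not (cnt > 2*x + 4)) -> (3*x <= 1 or cnt >= store(buf, cnt + 3, cnt)[cnt] - 7))
Answer: WP = (cnt > 2*x + 4 -> ((x != 5 <-> 3*cnt <= x - 3) and (3*x <= 1 or cnt >= store(buf, cnt + 3, cnt)[cnt] - 7))) and ((not (cnt > 2*x + 4)) -> (3*x <= 1 or cnt >= store(buf, cnt + 3, cnt)[cnt] - 7))
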